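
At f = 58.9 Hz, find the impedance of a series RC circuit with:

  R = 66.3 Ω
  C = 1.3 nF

Step 1 — Angular frequency: ω = 2π·f = 2π·58.9 = 370.1 rad/s.
Step 2 — Component impedances:
  R: Z = R = 66.3 Ω
  C: Z = 1/(jωC) = -j/(ω·C) = 0 - j2.079e+06 Ω
Step 3 — Series combination: Z_total = R + C = 66.3 - j2.079e+06 Ω = 2.079e+06∠-90.0° Ω.

Z = 66.3 - j2.079e+06 Ω = 2.079e+06∠-90.0° Ω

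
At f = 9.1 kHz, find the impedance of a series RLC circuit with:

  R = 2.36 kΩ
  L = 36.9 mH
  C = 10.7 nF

Step 1 — Angular frequency: ω = 2π·f = 2π·9100 = 5.718e+04 rad/s.
Step 2 — Component impedances:
  R: Z = R = 2360 Ω
  L: Z = jωL = j·5.718e+04·0.0369 = 0 + j2110 Ω
  C: Z = 1/(jωC) = -j/(ω·C) = 0 - j1635 Ω
Step 3 — Series combination: Z_total = R + L + C = 2360 + j475.3 Ω = 2407∠11.4° Ω.

Z = 2360 + j475.3 Ω = 2407∠11.4° Ω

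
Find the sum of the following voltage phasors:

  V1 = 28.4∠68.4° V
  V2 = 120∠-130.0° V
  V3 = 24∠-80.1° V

Step 1 — Convert each phasor to rectangular form:
  V1 = 28.4·(cos(68.4°) + j·sin(68.4°)) = 10.45 + j26.41 V
  V2 = 120·(cos(-130.0°) + j·sin(-130.0°)) = -77.13 - j91.93 V
  V3 = 24·(cos(-80.1°) + j·sin(-80.1°)) = 4.126 - j23.64 V
Step 2 — Sum components: V_total = -62.55 - j89.16 V.
Step 3 — Convert to polar: |V_total| = 108.9 V, ∠V_total = -125.1°.

V_total = 108.9∠-125.1° V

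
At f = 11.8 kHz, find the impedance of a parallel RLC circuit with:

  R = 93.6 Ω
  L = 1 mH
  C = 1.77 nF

Step 1 — Angular frequency: ω = 2π·f = 2π·1.18e+04 = 7.414e+04 rad/s.
Step 2 — Component impedances:
  R: Z = R = 93.6 Ω
  L: Z = jωL = j·7.414e+04·0.001 = 0 + j74.14 Ω
  C: Z = 1/(jωC) = -j/(ω·C) = 0 - j7620 Ω
Step 3 — Parallel combination: 1/Z_total = 1/R + 1/L + 1/C; Z_total = 36.52 + j45.66 Ω = 58.47∠51.3° Ω.

Z = 36.52 + j45.66 Ω = 58.47∠51.3° Ω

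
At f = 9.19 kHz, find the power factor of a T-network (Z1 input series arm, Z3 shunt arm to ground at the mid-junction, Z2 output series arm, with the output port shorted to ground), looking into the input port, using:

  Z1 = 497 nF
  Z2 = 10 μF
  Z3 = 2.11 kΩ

Step 1 — Angular frequency: ω = 2π·f = 2π·9190 = 5.774e+04 rad/s.
Step 2 — Component impedances:
  Z1: Z = 1/(jωC) = -j/(ω·C) = 0 - j34.85 Ω
  Z2: Z = 1/(jωC) = -j/(ω·C) = 0 - j1.732 Ω
  Z3: Z = R = 2110 Ω
Step 3 — With the output port shorted to ground, the output series arm Z2 runs from the junction to ground; the shunt arm Z3 also runs from the junction to ground. They appear in parallel: Z3 || Z2 = 0.001421 - j1.732 Ω.
Step 4 — Series with input arm Z1: Z_in = Z1 + (Z3 || Z2) = 0.001421 - j36.58 Ω = 36.58∠-90.0° Ω.
Step 5 — Power factor: PF = cos(φ) = Re(Z)/|Z| = 0.0014214/36.577 = 3.886e-05.
Step 6 — Type: Im(Z) = -36.58 ⇒ leading (phase φ = -90.0°).

PF = 3.886e-05 (leading, φ = -90.0°)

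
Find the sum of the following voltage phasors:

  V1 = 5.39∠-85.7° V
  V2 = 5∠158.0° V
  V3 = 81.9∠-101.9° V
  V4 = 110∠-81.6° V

Step 1 — Convert each phasor to rectangular form:
  V1 = 5.39·(cos(-85.7°) + j·sin(-85.7°)) = 0.4041 - j5.375 V
  V2 = 5·(cos(158.0°) + j·sin(158.0°)) = -4.636 + j1.873 V
  V3 = 81.9·(cos(-101.9°) + j·sin(-101.9°)) = -16.89 - j80.14 V
  V4 = 110·(cos(-81.6°) + j·sin(-81.6°)) = 16.07 - j108.8 V
Step 2 — Sum components: V_total = -5.051 - j192.5 V.
Step 3 — Convert to polar: |V_total| = 192.5 V, ∠V_total = -91.5°.

V_total = 192.5∠-91.5° V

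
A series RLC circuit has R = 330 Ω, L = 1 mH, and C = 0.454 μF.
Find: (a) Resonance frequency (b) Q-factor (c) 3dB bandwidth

Step 1 — Resonance: ω₀ = 1/√(LC) = 1/√(0.001·4.54e-07) = 4.693e+04 rad/s.
Step 2 — f₀ = ω₀/(2π) = 7470 Hz.
Step 3 — Series Q: Q = ω₀L/R = 4.693e+04·0.001/330 = 0.1422.
Step 4 — Bandwidth: Δω = ω₀/Q = 3.3e+05 rad/s; BW = Δω/(2π) = 5.252e+04 Hz.

(a) f₀ = 7470 Hz  (b) Q = 0.1422  (c) BW = 5.252e+04 Hz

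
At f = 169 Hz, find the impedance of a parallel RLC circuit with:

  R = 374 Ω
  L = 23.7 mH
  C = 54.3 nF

Step 1 — Angular frequency: ω = 2π·f = 2π·169 = 1062 rad/s.
Step 2 — Component impedances:
  R: Z = R = 374 Ω
  L: Z = jωL = j·1062·0.0237 = 0 + j25.17 Ω
  C: Z = 1/(jωC) = -j/(ω·C) = 0 - j1.734e+04 Ω
Step 3 — Parallel combination: 1/Z_total = 1/R + 1/L + 1/C; Z_total = 1.691 + j25.09 Ω = 25.15∠86.1° Ω.

Z = 1.691 + j25.09 Ω = 25.15∠86.1° Ω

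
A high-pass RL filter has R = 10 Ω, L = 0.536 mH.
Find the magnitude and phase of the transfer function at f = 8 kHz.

Step 1 — Angular frequency: ω = 2π·8000 = 5.027e+04 rad/s.
Step 2 — Transfer function: H(jω) = jωL/(R + jωL).
Step 3 — Numerator jωL = j·26.94; denominator R + jωL = 10 + j26.94.
Step 4 — H = 0.8789 + j0.3262.
Step 5 — Magnitude: |H| = 0.9375 (-0.6 dB); phase: φ = 20.4°.

|H| = 0.9375 (-0.6 dB), φ = 20.4°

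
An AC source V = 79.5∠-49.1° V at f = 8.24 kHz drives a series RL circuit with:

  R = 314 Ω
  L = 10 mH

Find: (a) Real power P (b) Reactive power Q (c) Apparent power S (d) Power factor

Step 1 — Angular frequency: ω = 2π·f = 2π·8240 = 5.177e+04 rad/s.
Step 2 — Component impedances:
  R: Z = R = 314 Ω
  L: Z = jωL = j·5.177e+04·0.01 = 0 + j517.7 Ω
Step 3 — Series combination: Z_total = R + L = 314 + j517.7 Ω = 605.5∠58.8° Ω.
Step 4 — Source phasor: V = 79.5∠-49.1° V = 52.05 - j60.09 V.
Step 5 — Current: I = V / Z = -0.04027 - j0.125 A = 0.1313∠-107.9° A.
Step 6 — Complex power: S = V·I* = 5.413 + j8.925 VA.
Step 7 — Real power: P = Re(S) = 5.413 W.
Step 8 — Reactive power: Q = Im(S) = 8.925 VAR.
Step 9 — Apparent power: |S| = 10.44 VA.
Step 10 — Power factor: PF = P/|S| = 0.5186 (lagging).

(a) P = 5.413 W  (b) Q = 8.925 VAR  (c) S = 10.44 VA  (d) PF = 0.5186 (lagging)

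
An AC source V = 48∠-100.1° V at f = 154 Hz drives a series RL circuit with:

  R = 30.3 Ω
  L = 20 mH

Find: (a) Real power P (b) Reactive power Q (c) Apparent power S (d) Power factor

Step 1 — Angular frequency: ω = 2π·f = 2π·154 = 967.6 rad/s.
Step 2 — Component impedances:
  R: Z = R = 30.3 Ω
  L: Z = jωL = j·967.6·0.02 = 0 + j19.35 Ω
Step 3 — Series combination: Z_total = R + L = 30.3 + j19.35 Ω = 35.95∠32.6° Ω.
Step 4 — Source phasor: V = 48∠-100.1° V = -8.418 - j47.26 V.
Step 5 — Current: I = V / Z = -0.9048 - j0.9817 A = 1.335∠-132.7° A.
Step 6 — Complex power: S = V·I* = 54.01 + j34.49 VA.
Step 7 — Real power: P = Re(S) = 54.01 W.
Step 8 — Reactive power: Q = Im(S) = 34.49 VAR.
Step 9 — Apparent power: |S| = 64.08 VA.
Step 10 — Power factor: PF = P/|S| = 0.8428 (lagging).

(a) P = 54.01 W  (b) Q = 34.49 VAR  (c) S = 64.08 VA  (d) PF = 0.8428 (lagging)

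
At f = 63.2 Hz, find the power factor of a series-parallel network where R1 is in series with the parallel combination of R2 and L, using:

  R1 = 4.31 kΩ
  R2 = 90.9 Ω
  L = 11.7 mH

Step 1 — Angular frequency: ω = 2π·f = 2π·63.2 = 397.1 rad/s.
Step 2 — Component impedances:
  R1: Z = R = 4310 Ω
  R2: Z = R = 90.9 Ω
  L: Z = jωL = j·397.1·0.0117 = 0 + j4.646 Ω
Step 3 — Parallel branch: R2 || L = 1/(1/R2 + 1/L) = 0.2368 + j4.634 Ω.
Step 4 — Series with R1: Z_total = R1 + (R2 || L) = 4310 + j4.634 Ω = 4310∠0.1° Ω.
Step 5 — Power factor: PF = cos(φ) = Re(Z)/|Z| = 4310/4310 = 1.
Step 6 — Type: Im(Z) = 4.634 ⇒ lagging (phase φ = 0.1°).

PF = 1 (lagging, φ = 0.1°)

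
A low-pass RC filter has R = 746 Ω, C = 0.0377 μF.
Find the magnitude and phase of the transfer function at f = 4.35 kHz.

Step 1 — Angular frequency: ω = 2π·4350 = 2.733e+04 rad/s.
Step 2 — Transfer function: H(jω) = 1/(1 + jωRC).
Step 3 — Denominator: 1 + jωRC = 1 + j·2.733e+04·746·3.77e-08 = 1 + j0.7687.
Step 4 — H = 0.6286 - j0.4832.
Step 5 — Magnitude: |H| = 0.7928 (-2.0 dB); phase: φ = -37.5°.

|H| = 0.7928 (-2.0 dB), φ = -37.5°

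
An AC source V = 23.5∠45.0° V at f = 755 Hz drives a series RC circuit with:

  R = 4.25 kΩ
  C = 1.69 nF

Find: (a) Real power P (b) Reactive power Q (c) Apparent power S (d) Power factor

Step 1 — Angular frequency: ω = 2π·f = 2π·755 = 4744 rad/s.
Step 2 — Component impedances:
  R: Z = R = 4250 Ω
  C: Z = 1/(jωC) = -j/(ω·C) = 0 - j1.247e+05 Ω
Step 3 — Series combination: Z_total = R + C = 4250 - j1.247e+05 Ω = 1.248e+05∠-88.0° Ω.
Step 4 — Source phasor: V = 23.5∠45.0° V = 16.62 + j16.62 V.
Step 5 — Current: I = V / Z = -0.0001285 + j0.0001376 A = 0.0001883∠133.0° A.
Step 6 — Complex power: S = V·I* = 0.0001507 - j0.004422 VA.
Step 7 — Real power: P = Re(S) = 0.0001507 W.
Step 8 — Reactive power: Q = Im(S) = -0.004422 VAR.
Step 9 — Apparent power: |S| = 0.004425 VA.
Step 10 — Power factor: PF = P/|S| = 0.03405 (leading).

(a) P = 0.0001507 W  (b) Q = -0.004422 VAR  (c) S = 0.004425 VA  (d) PF = 0.03405 (leading)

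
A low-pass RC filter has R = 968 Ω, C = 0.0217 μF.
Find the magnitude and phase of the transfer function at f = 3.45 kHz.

Step 1 — Angular frequency: ω = 2π·3450 = 2.168e+04 rad/s.
Step 2 — Transfer function: H(jω) = 1/(1 + jωRC).
Step 3 — Denominator: 1 + jωRC = 1 + j·2.168e+04·968·2.17e-08 = 1 + j0.4553.
Step 4 — H = 0.8283 - j0.3771.
Step 5 — Magnitude: |H| = 0.9101 (-0.8 dB); phase: φ = -24.5°.

|H| = 0.9101 (-0.8 dB), φ = -24.5°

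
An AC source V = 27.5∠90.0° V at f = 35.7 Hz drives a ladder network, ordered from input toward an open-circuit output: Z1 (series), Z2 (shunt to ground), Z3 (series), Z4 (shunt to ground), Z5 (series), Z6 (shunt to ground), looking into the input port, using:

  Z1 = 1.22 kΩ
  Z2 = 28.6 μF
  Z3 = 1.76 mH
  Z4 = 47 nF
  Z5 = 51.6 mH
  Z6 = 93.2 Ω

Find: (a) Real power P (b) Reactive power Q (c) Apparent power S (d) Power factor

Step 1 — Angular frequency: ω = 2π·f = 2π·35.7 = 224.3 rad/s.
Step 2 — Component impedances:
  Z1: Z = R = 1220 Ω
  Z2: Z = 1/(jωC) = -j/(ω·C) = 0 - j155.9 Ω
  Z3: Z = jωL = j·224.3·0.00176 = 0 + j0.3948 Ω
  Z4: Z = 1/(jωC) = -j/(ω·C) = 0 - j9.485e+04 Ω
  Z5: Z = jωL = j·224.3·0.0516 = 0 + j11.57 Ω
  Z6: Z = R = 93.2 Ω
Step 3 — Ladder network (open output): work backward from the far end, alternating series and parallel combinations. Z_in = 1297 - j36.97 Ω = 1298∠-1.6° Ω.
Step 4 — Source phasor: V = 27.5∠90.0° V = 0 + j27.5 V.
Step 5 — Current: I = V / Z = -0.000604 + j0.02119 A = 0.02119∠91.6° A.
Step 6 — Complex power: S = V·I* = 0.5826 - j0.01661 VA.
Step 7 — Real power: P = Re(S) = 0.5826 W.
Step 8 — Reactive power: Q = Im(S) = -0.01661 VAR.
Step 9 — Apparent power: |S| = 0.5829 VA.
Step 10 — Power factor: PF = P/|S| = 0.9996 (leading).

(a) P = 0.5826 W  (b) Q = -0.01661 VAR  (c) S = 0.5829 VA  (d) PF = 0.9996 (leading)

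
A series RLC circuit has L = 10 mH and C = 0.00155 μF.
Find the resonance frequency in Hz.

Step 1 — Resonance condition Im(Z)=0 gives ω₀ = 1/√(LC).
Step 2 — ω₀ = 1/√(0.01·1.55e-09) = 2.54e+05 rad/s.
Step 3 — f₀ = ω₀/(2π) = 4.043e+04 Hz.

f₀ = 4.043e+04 Hz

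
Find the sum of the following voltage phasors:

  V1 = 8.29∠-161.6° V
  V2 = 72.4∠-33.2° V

Step 1 — Convert each phasor to rectangular form:
  V1 = 8.29·(cos(-161.6°) + j·sin(-161.6°)) = -7.866 - j2.617 V
  V2 = 72.4·(cos(-33.2°) + j·sin(-33.2°)) = 60.58 - j39.64 V
Step 2 — Sum components: V_total = 52.72 - j42.26 V.
Step 3 — Convert to polar: |V_total| = 67.56 V, ∠V_total = -38.7°.

V_total = 67.56∠-38.7° V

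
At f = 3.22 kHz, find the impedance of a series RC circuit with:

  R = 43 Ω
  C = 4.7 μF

Step 1 — Angular frequency: ω = 2π·f = 2π·3220 = 2.023e+04 rad/s.
Step 2 — Component impedances:
  R: Z = R = 43 Ω
  C: Z = 1/(jωC) = -j/(ω·C) = 0 - j10.52 Ω
Step 3 — Series combination: Z_total = R + C = 43 - j10.52 Ω = 44.27∠-13.7° Ω.

Z = 43 - j10.52 Ω = 44.27∠-13.7° Ω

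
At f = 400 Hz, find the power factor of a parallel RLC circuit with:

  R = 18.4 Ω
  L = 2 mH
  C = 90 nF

Step 1 — Angular frequency: ω = 2π·f = 2π·400 = 2513 rad/s.
Step 2 — Component impedances:
  R: Z = R = 18.4 Ω
  L: Z = jωL = j·2513·0.002 = 0 + j5.027 Ω
  C: Z = 1/(jωC) = -j/(ω·C) = 0 - j4421 Ω
Step 3 — Parallel combination: 1/Z_total = 1/R + 1/L + 1/C; Z_total = 1.281 + j4.682 Ω = 4.854∠74.7° Ω.
Step 4 — Power factor: PF = cos(φ) = Re(Z)/|Z| = 1.2805/4.854 = 0.2638.
Step 5 — Type: Im(Z) = 4.682 ⇒ lagging (phase φ = 74.7°).

PF = 0.2638 (lagging, φ = 74.7°)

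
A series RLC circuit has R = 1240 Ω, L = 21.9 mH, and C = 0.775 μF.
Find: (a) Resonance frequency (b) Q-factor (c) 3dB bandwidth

Step 1 — Resonance condition Im(Z)=0 gives ω₀ = 1/√(LC).
Step 2 — ω₀ = 1/√(0.0219·7.75e-07) = 7676 rad/s.
Step 3 — f₀ = ω₀/(2π) = 1222 Hz.
Step 4 — Series Q: Q = ω₀L/R = 7676·0.0219/1240 = 0.1356.
Step 5 — 3dB bandwidth: Δω = ω₀/Q = 5.662e+04 rad/s; BW = Δω/(2π) = 9012 Hz.

(a) f₀ = 1222 Hz  (b) Q = 0.1356  (c) BW = 9012 Hz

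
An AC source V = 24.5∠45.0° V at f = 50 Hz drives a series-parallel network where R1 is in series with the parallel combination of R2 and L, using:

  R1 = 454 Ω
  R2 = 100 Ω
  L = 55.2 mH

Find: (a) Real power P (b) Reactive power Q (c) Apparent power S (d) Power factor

Step 1 — Angular frequency: ω = 2π·f = 2π·50 = 314.2 rad/s.
Step 2 — Component impedances:
  R1: Z = R = 454 Ω
  R2: Z = R = 100 Ω
  L: Z = jωL = j·314.2·0.0552 = 0 + j17.34 Ω
Step 3 — Parallel branch: R2 || L = 1/(1/R2 + 1/L) = 2.92 + j16.84 Ω.
Step 4 — Series with R1: Z_total = R1 + (R2 || L) = 456.9 + j16.84 Ω = 457.2∠2.1° Ω.
Step 5 — Source phasor: V = 24.5∠45.0° V = 17.32 + j17.32 V.
Step 6 — Current: I = V / Z = 0.03926 + j0.03647 A = 0.05358∠42.9° A.
Step 7 — Complex power: S = V·I* = 1.312 + j0.04834 VA.
Step 8 — Real power: P = Re(S) = 1.312 W.
Step 9 — Reactive power: Q = Im(S) = 0.04834 VAR.
Step 10 — Apparent power: |S| = 1.313 VA.
Step 11 — Power factor: PF = P/|S| = 0.9993 (lagging).

(a) P = 1.312 W  (b) Q = 0.04834 VAR  (c) S = 1.313 VA  (d) PF = 0.9993 (lagging)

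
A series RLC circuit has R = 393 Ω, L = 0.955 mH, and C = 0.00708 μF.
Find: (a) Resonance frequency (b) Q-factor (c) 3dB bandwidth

Step 1 — Resonance condition Im(Z)=0 gives ω₀ = 1/√(LC).
Step 2 — ω₀ = 1/√(0.000955·7.08e-09) = 3.846e+05 rad/s.
Step 3 — f₀ = ω₀/(2π) = 6.121e+04 Hz.
Step 4 — Series Q: Q = ω₀L/R = 3.846e+05·0.000955/393 = 0.9345.
Step 5 — 3dB bandwidth: Δω = ω₀/Q = 4.115e+05 rad/s; BW = Δω/(2π) = 6.55e+04 Hz.

(a) f₀ = 6.121e+04 Hz  (b) Q = 0.9345  (c) BW = 6.55e+04 Hz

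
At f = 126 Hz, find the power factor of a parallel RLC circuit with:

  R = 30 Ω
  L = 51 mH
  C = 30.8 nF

Step 1 — Angular frequency: ω = 2π·f = 2π·126 = 791.7 rad/s.
Step 2 — Component impedances:
  R: Z = R = 30 Ω
  L: Z = jωL = j·791.7·0.051 = 0 + j40.38 Ω
  C: Z = 1/(jωC) = -j/(ω·C) = 0 - j4.101e+04 Ω
Step 3 — Parallel combination: 1/Z_total = 1/R + 1/L + 1/C; Z_total = 19.34 + j14.36 Ω = 24.09∠36.6° Ω.
Step 4 — Power factor: PF = cos(φ) = Re(Z)/|Z| = 19.3425/24.0889 = 0.803.
Step 5 — Type: Im(Z) = 14.36 ⇒ lagging (phase φ = 36.6°).

PF = 0.803 (lagging, φ = 36.6°)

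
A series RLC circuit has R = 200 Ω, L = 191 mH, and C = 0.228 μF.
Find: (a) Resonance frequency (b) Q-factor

Step 1 — Resonance condition Im(Z)=0 gives ω₀ = 1/√(LC).
Step 2 — ω₀ = 1/√(0.191·2.28e-07) = 4792 rad/s.
Step 3 — f₀ = ω₀/(2π) = 762.7 Hz.
Step 4 — Series Q: Q = ω₀L/R = 4792·0.191/200 = 4.576.

(a) f₀ = 762.7 Hz  (b) Q = 4.576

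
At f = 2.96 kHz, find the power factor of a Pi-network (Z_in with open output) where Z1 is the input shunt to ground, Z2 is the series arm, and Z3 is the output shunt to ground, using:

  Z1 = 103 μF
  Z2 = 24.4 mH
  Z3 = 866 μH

Step 1 — Angular frequency: ω = 2π·f = 2π·2960 = 1.86e+04 rad/s.
Step 2 — Component impedances:
  Z1: Z = 1/(jωC) = -j/(ω·C) = 0 - j0.522 Ω
  Z2: Z = jωL = j·1.86e+04·0.0244 = 0 + j453.8 Ω
  Z3: Z = jωL = j·1.86e+04·0.000866 = 0 + j16.11 Ω
Step 3 — With open output, the series arm Z2 and the output shunt Z3 appear in series to ground: Z2 + Z3 = 0 + j469.9 Ω.
Step 4 — Parallel with input shunt Z1: Z_in = Z1 || (Z2 + Z3) = 0 - j0.5226 Ω = 0.5226∠-90.0° Ω.
Step 5 — Power factor: PF = cos(φ) = Re(Z)/|Z| = 0/0.5226 = 0.
Step 6 — Type: Im(Z) = -0.5226 ⇒ leading (phase φ = -90.0°).

PF = 0 (leading, φ = -90.0°)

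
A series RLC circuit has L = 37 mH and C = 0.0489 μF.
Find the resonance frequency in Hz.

Step 1 — Resonance condition Im(Z)=0 gives ω₀ = 1/√(LC).
Step 2 — ω₀ = 1/√(0.037·4.89e-08) = 2.351e+04 rad/s.
Step 3 — f₀ = ω₀/(2π) = 3742 Hz.

f₀ = 3742 Hz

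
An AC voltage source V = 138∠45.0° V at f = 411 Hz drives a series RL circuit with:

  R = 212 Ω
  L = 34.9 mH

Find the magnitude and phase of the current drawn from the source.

Step 1 — Angular frequency: ω = 2π·f = 2π·411 = 2582 rad/s.
Step 2 — Component impedances:
  R: Z = R = 212 Ω
  L: Z = jωL = j·2582·0.0349 = 0 + j90.13 Ω
Step 3 — Series combination: Z_total = R + L = 212 + j90.13 Ω = 230.4∠23.0° Ω.
Step 4 — Source phasor: V = 138∠45.0° V = 97.58 + j97.58 V.
Step 5 — Ohm's law: I = V / Z_total = (97.58 + j97.58) / (212 + j90.13) = 0.5556 + j0.2241 A.
Step 6 — Convert to polar: |I| = 0.5991 A, ∠I = 22.0°.

I = 0.5991∠22.0° A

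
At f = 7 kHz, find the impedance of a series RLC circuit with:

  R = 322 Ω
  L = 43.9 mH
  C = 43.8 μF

Step 1 — Angular frequency: ω = 2π·f = 2π·7000 = 4.398e+04 rad/s.
Step 2 — Component impedances:
  R: Z = R = 322 Ω
  L: Z = jωL = j·4.398e+04·0.0439 = 0 + j1931 Ω
  C: Z = 1/(jωC) = -j/(ω·C) = 0 - j0.5191 Ω
Step 3 — Series combination: Z_total = R + L + C = 322 + j1930 Ω = 1957∠80.5° Ω.

Z = 322 + j1930 Ω = 1957∠80.5° Ω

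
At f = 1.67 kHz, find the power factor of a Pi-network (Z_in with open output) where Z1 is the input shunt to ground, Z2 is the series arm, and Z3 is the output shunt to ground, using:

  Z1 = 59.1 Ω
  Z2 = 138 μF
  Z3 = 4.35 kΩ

Step 1 — Angular frequency: ω = 2π·f = 2π·1670 = 1.049e+04 rad/s.
Step 2 — Component impedances:
  Z1: Z = R = 59.1 Ω
  Z2: Z = 1/(jωC) = -j/(ω·C) = 0 - j0.6906 Ω
  Z3: Z = R = 4350 Ω
Step 3 — With open output, the series arm Z2 and the output shunt Z3 appear in series to ground: Z2 + Z3 = 4350 - j0.6906 Ω.
Step 4 — Parallel with input shunt Z1: Z_in = Z1 || (Z2 + Z3) = 58.31 - j0.0001241 Ω = 58.31∠-0.0° Ω.
Step 5 — Power factor: PF = cos(φ) = Re(Z)/|Z| = 58.31/58.31 = 1.
Step 6 — Type: Im(Z) = -0.0001241 ⇒ leading (phase φ = -0.0°).

PF = 1 (leading, φ = -0.0°)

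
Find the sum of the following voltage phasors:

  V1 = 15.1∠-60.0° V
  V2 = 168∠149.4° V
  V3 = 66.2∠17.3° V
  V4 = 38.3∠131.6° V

Step 1 — Convert each phasor to rectangular form:
  V1 = 15.1·(cos(-60.0°) + j·sin(-60.0°)) = 7.55 - j13.08 V
  V2 = 168·(cos(149.4°) + j·sin(149.4°)) = -144.6 + j85.52 V
  V3 = 66.2·(cos(17.3°) + j·sin(17.3°)) = 63.21 + j19.69 V
  V4 = 38.3·(cos(131.6°) + j·sin(131.6°)) = -25.43 + j28.64 V
Step 2 — Sum components: V_total = -99.28 + j120.8 V.
Step 3 — Convert to polar: |V_total| = 156.3 V, ∠V_total = 129.4°.

V_total = 156.3∠129.4° V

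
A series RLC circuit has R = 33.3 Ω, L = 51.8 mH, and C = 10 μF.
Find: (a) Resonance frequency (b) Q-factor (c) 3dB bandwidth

Step 1 — Resonance: ω₀ = 1/√(LC) = 1/√(0.0518·1e-05) = 1389 rad/s.
Step 2 — f₀ = ω₀/(2π) = 221.1 Hz.
Step 3 — Series Q: Q = ω₀L/R = 1389·0.0518/33.3 = 2.161.
Step 4 — Bandwidth: Δω = ω₀/Q = 642.9 rad/s; BW = Δω/(2π) = 102.3 Hz.

(a) f₀ = 221.1 Hz  (b) Q = 2.161  (c) BW = 102.3 Hz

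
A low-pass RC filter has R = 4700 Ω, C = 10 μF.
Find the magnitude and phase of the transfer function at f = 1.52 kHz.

Step 1 — Angular frequency: ω = 2π·1520 = 9550 rad/s.
Step 2 — Transfer function: H(jω) = 1/(1 + jωRC).
Step 3 — Denominator: 1 + jωRC = 1 + j·9550·4700·1e-05 = 1 + j448.9.
Step 4 — H = 4.963e-06 - j0.002228.
Step 5 — Magnitude: |H| = 0.002228 (-53.0 dB); phase: φ = -89.9°.

|H| = 0.002228 (-53.0 dB), φ = -89.9°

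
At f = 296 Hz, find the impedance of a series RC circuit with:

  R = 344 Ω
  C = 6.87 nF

Step 1 — Angular frequency: ω = 2π·f = 2π·296 = 1860 rad/s.
Step 2 — Component impedances:
  R: Z = R = 344 Ω
  C: Z = 1/(jωC) = -j/(ω·C) = 0 - j7.827e+04 Ω
Step 3 — Series combination: Z_total = R + C = 344 - j7.827e+04 Ω = 7.827e+04∠-89.7° Ω.

Z = 344 - j7.827e+04 Ω = 7.827e+04∠-89.7° Ω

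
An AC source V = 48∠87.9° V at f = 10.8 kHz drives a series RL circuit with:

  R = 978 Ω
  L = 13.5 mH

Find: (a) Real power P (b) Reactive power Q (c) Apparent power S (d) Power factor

Step 1 — Angular frequency: ω = 2π·f = 2π·1.08e+04 = 6.786e+04 rad/s.
Step 2 — Component impedances:
  R: Z = R = 978 Ω
  L: Z = jωL = j·6.786e+04·0.0135 = 0 + j916.1 Ω
Step 3 — Series combination: Z_total = R + L = 978 + j916.1 Ω = 1340∠43.1° Ω.
Step 4 — Source phasor: V = 48∠87.9° V = 1.759 + j47.97 V.
Step 5 — Current: I = V / Z = 0.02543 + j0.02523 A = 0.03582∠44.8° A.
Step 6 — Complex power: S = V·I* = 1.255 + j1.175 VA.
Step 7 — Real power: P = Re(S) = 1.255 W.
Step 8 — Reactive power: Q = Im(S) = 1.175 VAR.
Step 9 — Apparent power: |S| = 1.719 VA.
Step 10 — Power factor: PF = P/|S| = 0.7298 (lagging).

(a) P = 1.255 W  (b) Q = 1.175 VAR  (c) S = 1.719 VA  (d) PF = 0.7298 (lagging)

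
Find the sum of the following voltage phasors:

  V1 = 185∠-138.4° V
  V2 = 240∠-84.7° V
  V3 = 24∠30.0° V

Step 1 — Convert each phasor to rectangular form:
  V1 = 185·(cos(-138.4°) + j·sin(-138.4°)) = -138.3 - j122.8 V
  V2 = 240·(cos(-84.7°) + j·sin(-84.7°)) = 22.17 - j239 V
  V3 = 24·(cos(30.0°) + j·sin(30.0°)) = 20.78 + j12 V
Step 2 — Sum components: V_total = -95.39 - j349.8 V.
Step 3 — Convert to polar: |V_total| = 362.6 V, ∠V_total = -105.3°.

V_total = 362.6∠-105.3° V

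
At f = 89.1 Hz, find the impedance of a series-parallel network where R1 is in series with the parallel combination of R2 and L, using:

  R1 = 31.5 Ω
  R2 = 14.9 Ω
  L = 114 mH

Step 1 — Angular frequency: ω = 2π·f = 2π·89.1 = 559.8 rad/s.
Step 2 — Component impedances:
  R1: Z = R = 31.5 Ω
  R2: Z = R = 14.9 Ω
  L: Z = jωL = j·559.8·0.114 = 0 + j63.82 Ω
Step 3 — Parallel branch: R2 || L = 1/(1/R2 + 1/L) = 14.13 + j3.299 Ω.
Step 4 — Series with R1: Z_total = R1 + (R2 || L) = 45.63 + j3.299 Ω = 45.75∠4.1° Ω.

Z = 45.63 + j3.299 Ω = 45.75∠4.1° Ω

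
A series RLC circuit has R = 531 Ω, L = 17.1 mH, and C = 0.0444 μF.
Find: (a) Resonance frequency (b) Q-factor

Step 1 — Resonance condition Im(Z)=0 gives ω₀ = 1/√(LC).
Step 2 — ω₀ = 1/√(0.0171·4.44e-08) = 3.629e+04 rad/s.
Step 3 — f₀ = ω₀/(2π) = 5776 Hz.
Step 4 — Series Q: Q = ω₀L/R = 3.629e+04·0.0171/531 = 1.169.

(a) f₀ = 5776 Hz  (b) Q = 1.169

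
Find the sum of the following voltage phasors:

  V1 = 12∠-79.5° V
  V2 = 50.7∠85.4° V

Step 1 — Convert each phasor to rectangular form:
  V1 = 12·(cos(-79.5°) + j·sin(-79.5°)) = 2.187 - j11.8 V
  V2 = 50.7·(cos(85.4°) + j·sin(85.4°)) = 4.066 + j50.54 V
Step 2 — Sum components: V_total = 6.253 + j38.74 V.
Step 3 — Convert to polar: |V_total| = 39.24 V, ∠V_total = 80.8°.

V_total = 39.24∠80.8° V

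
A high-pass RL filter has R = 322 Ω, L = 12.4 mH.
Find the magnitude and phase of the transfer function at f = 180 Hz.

Step 1 — Angular frequency: ω = 2π·180 = 1131 rad/s.
Step 2 — Transfer function: H(jω) = jωL/(R + jωL).
Step 3 — Numerator jωL = j·14.02; denominator R + jωL = 322 + j14.02.
Step 4 — H = 0.001893 + j0.04347.
Step 5 — Magnitude: |H| = 0.04351 (-27.2 dB); phase: φ = 87.5°.

|H| = 0.04351 (-27.2 dB), φ = 87.5°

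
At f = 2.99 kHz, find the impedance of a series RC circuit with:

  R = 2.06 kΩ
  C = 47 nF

Step 1 — Angular frequency: ω = 2π·f = 2π·2990 = 1.879e+04 rad/s.
Step 2 — Component impedances:
  R: Z = R = 2060 Ω
  C: Z = 1/(jωC) = -j/(ω·C) = 0 - j1133 Ω
Step 3 — Series combination: Z_total = R + C = 2060 - j1133 Ω = 2351∠-28.8° Ω.

Z = 2060 - j1133 Ω = 2351∠-28.8° Ω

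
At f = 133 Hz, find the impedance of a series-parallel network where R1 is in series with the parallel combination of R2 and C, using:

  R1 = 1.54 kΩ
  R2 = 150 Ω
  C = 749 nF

Step 1 — Angular frequency: ω = 2π·f = 2π·133 = 835.7 rad/s.
Step 2 — Component impedances:
  R1: Z = R = 1540 Ω
  R2: Z = R = 150 Ω
  C: Z = 1/(jωC) = -j/(ω·C) = 0 - j1598 Ω
Step 3 — Parallel branch: R2 || C = 1/(1/R2 + 1/C) = 148.7 - j13.96 Ω.
Step 4 — Series with R1: Z_total = R1 + (R2 || C) = 1689 - j13.96 Ω = 1689∠-0.5° Ω.

Z = 1689 - j13.96 Ω = 1689∠-0.5° Ω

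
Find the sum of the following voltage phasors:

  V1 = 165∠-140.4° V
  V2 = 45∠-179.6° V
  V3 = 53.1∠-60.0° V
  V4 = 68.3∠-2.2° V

Step 1 — Convert each phasor to rectangular form:
  V1 = 165·(cos(-140.4°) + j·sin(-140.4°)) = -127.1 - j105.2 V
  V2 = 45·(cos(-179.6°) + j·sin(-179.6°)) = -45 - j0.3142 V
  V3 = 53.1·(cos(-60.0°) + j·sin(-60.0°)) = 26.55 - j45.99 V
  V4 = 68.3·(cos(-2.2°) + j·sin(-2.2°)) = 68.25 - j2.622 V
Step 2 — Sum components: V_total = -77.33 - j154.1 V.
Step 3 — Convert to polar: |V_total| = 172.4 V, ∠V_total = -116.6°.

V_total = 172.4∠-116.6° V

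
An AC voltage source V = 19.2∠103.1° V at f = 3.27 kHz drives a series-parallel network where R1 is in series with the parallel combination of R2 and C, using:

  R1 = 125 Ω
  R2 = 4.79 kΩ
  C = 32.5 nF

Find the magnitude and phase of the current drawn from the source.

Step 1 — Angular frequency: ω = 2π·f = 2π·3270 = 2.055e+04 rad/s.
Step 2 — Component impedances:
  R1: Z = R = 125 Ω
  R2: Z = R = 4790 Ω
  C: Z = 1/(jωC) = -j/(ω·C) = 0 - j1498 Ω
Step 3 — Parallel branch: R2 || C = 1/(1/R2 + 1/C) = 426.5 - j1364 Ω.
Step 4 — Series with R1: Z_total = R1 + (R2 || C) = 551.5 - j1364 Ω = 1471∠-68.0° Ω.
Step 5 — Source phasor: V = 19.2∠103.1° V = -4.352 + j18.7 V.
Step 6 — Ohm's law: I = V / Z_total = (-4.352 + j18.7) / (551.5 - j1364) = -0.01289 + j0.002021 A.
Step 7 — Convert to polar: |I| = 0.01305 A, ∠I = 171.1°.

I = 0.01305∠171.1° A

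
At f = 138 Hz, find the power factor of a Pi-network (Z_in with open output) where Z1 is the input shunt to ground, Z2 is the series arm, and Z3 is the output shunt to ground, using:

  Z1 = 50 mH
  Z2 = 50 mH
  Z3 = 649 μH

Step 1 — Angular frequency: ω = 2π·f = 2π·138 = 867.1 rad/s.
Step 2 — Component impedances:
  Z1: Z = jωL = j·867.1·0.05 = 0 + j43.35 Ω
  Z2: Z = jωL = j·867.1·0.05 = 0 + j43.35 Ω
  Z3: Z = jωL = j·867.1·0.000649 = 0 + j0.5627 Ω
Step 3 — With open output, the series arm Z2 and the output shunt Z3 appear in series to ground: Z2 + Z3 = 0 + j43.92 Ω.
Step 4 — Parallel with input shunt Z1: Z_in = Z1 || (Z2 + Z3) = 0 + j21.82 Ω = 21.82∠90.0° Ω.
Step 5 — Power factor: PF = cos(φ) = Re(Z)/|Z| = -0/21.82 = -0.
Step 6 — Type: Im(Z) = 21.82 ⇒ lagging (phase φ = 90.0°).

PF = -0 (lagging, φ = 90.0°)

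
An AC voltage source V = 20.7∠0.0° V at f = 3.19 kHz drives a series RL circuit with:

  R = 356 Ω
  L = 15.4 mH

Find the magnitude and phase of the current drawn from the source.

Step 1 — Angular frequency: ω = 2π·f = 2π·3190 = 2.004e+04 rad/s.
Step 2 — Component impedances:
  R: Z = R = 356 Ω
  L: Z = jωL = j·2.004e+04·0.0154 = 0 + j308.7 Ω
Step 3 — Series combination: Z_total = R + L = 356 + j308.7 Ω = 471.2∠40.9° Ω.
Step 4 — Source phasor: V = 20.7∠0.0° V = 20.7 V.
Step 5 — Ohm's law: I = V / Z_total = (20.7) / (356 + j308.7) = 0.03319 - j0.02878 A.
Step 6 — Convert to polar: |I| = 0.04393 A, ∠I = -40.9°.

I = 0.04393∠-40.9° A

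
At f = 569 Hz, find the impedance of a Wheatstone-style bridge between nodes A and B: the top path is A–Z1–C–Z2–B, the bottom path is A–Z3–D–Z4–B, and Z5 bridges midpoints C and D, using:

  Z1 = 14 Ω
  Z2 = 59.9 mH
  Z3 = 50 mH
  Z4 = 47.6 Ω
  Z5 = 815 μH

Step 1 — Angular frequency: ω = 2π·f = 2π·569 = 3575 rad/s.
Step 2 — Component impedances:
  Z1: Z = R = 14 Ω
  Z2: Z = jωL = j·3575·0.0599 = 0 + j214.2 Ω
  Z3: Z = jωL = j·3575·0.05 = 0 + j178.8 Ω
  Z4: Z = R = 47.6 Ω
  Z5: Z = jωL = j·3575·0.000815 = 0 + j2.914 Ω
Step 3 — Bridge requires nodal analysis (the Z5 bridge couples midpoints C and D, so the two paths cannot be reduced to a simple series/parallel combination). Setting node B to ground and injecting 1 A at node A, the 3-node admittance system at A, C, D solves to V_A = Z_AB = 57.73 + j13.48 Ω = 59.28∠13.1° Ω.

Z = 57.73 + j13.48 Ω = 59.28∠13.1° Ω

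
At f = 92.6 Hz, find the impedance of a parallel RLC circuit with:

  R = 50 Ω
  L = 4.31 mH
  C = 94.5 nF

Step 1 — Angular frequency: ω = 2π·f = 2π·92.6 = 581.8 rad/s.
Step 2 — Component impedances:
  R: Z = R = 50 Ω
  L: Z = jωL = j·581.8·0.00431 = 0 + j2.508 Ω
  C: Z = 1/(jωC) = -j/(ω·C) = 0 - j1.819e+04 Ω
Step 3 — Parallel combination: 1/Z_total = 1/R + 1/L + 1/C; Z_total = 0.1255 + j2.502 Ω = 2.505∠87.1° Ω.

Z = 0.1255 + j2.502 Ω = 2.505∠87.1° Ω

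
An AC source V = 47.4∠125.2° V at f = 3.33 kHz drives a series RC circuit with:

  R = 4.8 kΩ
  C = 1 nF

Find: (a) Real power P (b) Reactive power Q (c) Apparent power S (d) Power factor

Step 1 — Angular frequency: ω = 2π·f = 2π·3330 = 2.092e+04 rad/s.
Step 2 — Component impedances:
  R: Z = R = 4800 Ω
  C: Z = 1/(jωC) = -j/(ω·C) = 0 - j4.779e+04 Ω
Step 3 — Series combination: Z_total = R + C = 4800 - j4.779e+04 Ω = 4.803e+04∠-84.3° Ω.
Step 4 — Source phasor: V = 47.4∠125.2° V = -27.32 + j38.73 V.
Step 5 — Current: I = V / Z = -0.0008592 - j0.0004854 A = 0.0009868∠-150.5° A.
Step 6 — Complex power: S = V·I* = 0.004674 - j0.04654 VA.
Step 7 — Real power: P = Re(S) = 0.004674 W.
Step 8 — Reactive power: Q = Im(S) = -0.04654 VAR.
Step 9 — Apparent power: |S| = 0.04677 VA.
Step 10 — Power factor: PF = P/|S| = 0.09993 (leading).

(a) P = 0.004674 W  (b) Q = -0.04654 VAR  (c) S = 0.04677 VA  (d) PF = 0.09993 (leading)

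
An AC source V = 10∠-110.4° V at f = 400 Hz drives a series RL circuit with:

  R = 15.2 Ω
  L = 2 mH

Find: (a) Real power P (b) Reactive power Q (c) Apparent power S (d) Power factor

Step 1 — Angular frequency: ω = 2π·f = 2π·400 = 2513 rad/s.
Step 2 — Component impedances:
  R: Z = R = 15.2 Ω
  L: Z = jωL = j·2513·0.002 = 0 + j5.027 Ω
Step 3 — Series combination: Z_total = R + L = 15.2 + j5.027 Ω = 16.01∠18.3° Ω.
Step 4 — Source phasor: V = 10∠-110.4° V = -3.486 - j9.373 V.
Step 5 — Current: I = V / Z = -0.3905 - j0.4875 A = 0.6246∠-128.7° A.
Step 6 — Complex power: S = V·I* = 5.93 + j1.961 VA.
Step 7 — Real power: P = Re(S) = 5.93 W.
Step 8 — Reactive power: Q = Im(S) = 1.961 VAR.
Step 9 — Apparent power: |S| = 6.246 VA.
Step 10 — Power factor: PF = P/|S| = 0.9494 (lagging).

(a) P = 5.93 W  (b) Q = 1.961 VAR  (c) S = 6.246 VA  (d) PF = 0.9494 (lagging)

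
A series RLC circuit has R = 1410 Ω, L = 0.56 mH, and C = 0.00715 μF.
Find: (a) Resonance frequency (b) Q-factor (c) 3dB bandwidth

Step 1 — Resonance: ω₀ = 1/√(LC) = 1/√(0.00056·7.15e-09) = 4.998e+05 rad/s.
Step 2 — f₀ = ω₀/(2π) = 7.954e+04 Hz.
Step 3 — Series Q: Q = ω₀L/R = 4.998e+05·0.00056/1410 = 0.1985.
Step 4 — Bandwidth: Δω = ω₀/Q = 2.518e+06 rad/s; BW = Δω/(2π) = 4.007e+05 Hz.

(a) f₀ = 7.954e+04 Hz  (b) Q = 0.1985  (c) BW = 4.007e+05 Hz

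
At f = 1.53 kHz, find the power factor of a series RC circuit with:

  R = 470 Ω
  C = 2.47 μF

Step 1 — Angular frequency: ω = 2π·f = 2π·1530 = 9613 rad/s.
Step 2 — Component impedances:
  R: Z = R = 470 Ω
  C: Z = 1/(jωC) = -j/(ω·C) = 0 - j42.11 Ω
Step 3 — Series combination: Z_total = R + C = 470 - j42.11 Ω = 471.9∠-5.1° Ω.
Step 4 — Power factor: PF = cos(φ) = Re(Z)/|Z| = 470/471.9 = 0.996.
Step 5 — Type: Im(Z) = -42.11 ⇒ leading (phase φ = -5.1°).

PF = 0.996 (leading, φ = -5.1°)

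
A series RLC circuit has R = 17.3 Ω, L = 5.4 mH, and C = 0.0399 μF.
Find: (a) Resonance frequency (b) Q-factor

Step 1 — Resonance condition Im(Z)=0 gives ω₀ = 1/√(LC).
Step 2 — ω₀ = 1/√(0.0054·3.99e-08) = 6.813e+04 rad/s.
Step 3 — f₀ = ω₀/(2π) = 1.084e+04 Hz.
Step 4 — Series Q: Q = ω₀L/R = 6.813e+04·0.0054/17.3 = 21.26.

(a) f₀ = 1.084e+04 Hz  (b) Q = 21.26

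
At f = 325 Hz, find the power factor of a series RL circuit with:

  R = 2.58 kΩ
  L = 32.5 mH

Step 1 — Angular frequency: ω = 2π·f = 2π·325 = 2042 rad/s.
Step 2 — Component impedances:
  R: Z = R = 2580 Ω
  L: Z = jωL = j·2042·0.0325 = 0 + j66.37 Ω
Step 3 — Series combination: Z_total = R + L = 2580 + j66.37 Ω = 2581∠1.5° Ω.
Step 4 — Power factor: PF = cos(φ) = Re(Z)/|Z| = 2580/2580.9 = 0.9997.
Step 5 — Type: Im(Z) = 66.37 ⇒ lagging (phase φ = 1.5°).

PF = 0.9997 (lagging, φ = 1.5°)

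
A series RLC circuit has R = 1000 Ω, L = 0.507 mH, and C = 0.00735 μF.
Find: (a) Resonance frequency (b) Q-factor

Step 1 — Resonance condition Im(Z)=0 gives ω₀ = 1/√(LC).
Step 2 — ω₀ = 1/√(0.000507·7.35e-09) = 5.18e+05 rad/s.
Step 3 — f₀ = ω₀/(2π) = 8.245e+04 Hz.
Step 4 — Series Q: Q = ω₀L/R = 5.18e+05·0.000507/1000 = 0.2626.

(a) f₀ = 8.245e+04 Hz  (b) Q = 0.2626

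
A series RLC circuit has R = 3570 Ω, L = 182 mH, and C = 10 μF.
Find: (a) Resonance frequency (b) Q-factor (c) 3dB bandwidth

Step 1 — Resonance condition Im(Z)=0 gives ω₀ = 1/√(LC).
Step 2 — ω₀ = 1/√(0.182·1e-05) = 741.2 rad/s.
Step 3 — f₀ = ω₀/(2π) = 118 Hz.
Step 4 — Series Q: Q = ω₀L/R = 741.2·0.182/3570 = 0.03779.
Step 5 — 3dB bandwidth: Δω = ω₀/Q = 1.962e+04 rad/s; BW = Δω/(2π) = 3122 Hz.

(a) f₀ = 118 Hz  (b) Q = 0.03779  (c) BW = 3122 Hz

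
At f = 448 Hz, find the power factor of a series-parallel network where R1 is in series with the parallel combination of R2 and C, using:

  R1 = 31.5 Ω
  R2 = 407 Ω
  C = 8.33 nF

Step 1 — Angular frequency: ω = 2π·f = 2π·448 = 2815 rad/s.
Step 2 — Component impedances:
  R1: Z = R = 31.5 Ω
  R2: Z = R = 407 Ω
  C: Z = 1/(jωC) = -j/(ω·C) = 0 - j4.265e+04 Ω
Step 3 — Parallel branch: R2 || C = 1/(1/R2 + 1/C) = 407 - j3.884 Ω.
Step 4 — Series with R1: Z_total = R1 + (R2 || C) = 438.5 - j3.884 Ω = 438.5∠-0.5° Ω.
Step 5 — Power factor: PF = cos(φ) = Re(Z)/|Z| = 438.5/438.5 = 1.
Step 6 — Type: Im(Z) = -3.884 ⇒ leading (phase φ = -0.5°).

PF = 1 (leading, φ = -0.5°)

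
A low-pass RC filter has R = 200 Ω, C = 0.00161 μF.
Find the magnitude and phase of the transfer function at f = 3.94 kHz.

Step 1 — Angular frequency: ω = 2π·3940 = 2.476e+04 rad/s.
Step 2 — Transfer function: H(jω) = 1/(1 + jωRC).
Step 3 — Denominator: 1 + jωRC = 1 + j·2.476e+04·200·1.61e-09 = 1 + j0.007971.
Step 4 — H = 0.9999 - j0.007971.
Step 5 — Magnitude: |H| = 1 (-0.0 dB); phase: φ = -0.5°.

|H| = 1 (-0.0 dB), φ = -0.5°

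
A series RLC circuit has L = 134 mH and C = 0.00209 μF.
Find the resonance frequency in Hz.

Step 1 — Resonance condition Im(Z)=0 gives ω₀ = 1/√(LC).
Step 2 — ω₀ = 1/√(0.134·2.09e-09) = 5.976e+04 rad/s.
Step 3 — f₀ = ω₀/(2π) = 9510 Hz.

f₀ = 9510 Hz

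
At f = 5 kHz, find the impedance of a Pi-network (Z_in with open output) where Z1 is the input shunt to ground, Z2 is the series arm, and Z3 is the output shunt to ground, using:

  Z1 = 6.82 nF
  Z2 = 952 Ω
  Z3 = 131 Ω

Step 1 — Angular frequency: ω = 2π·f = 2π·5000 = 3.142e+04 rad/s.
Step 2 — Component impedances:
  Z1: Z = 1/(jωC) = -j/(ω·C) = 0 - j4667 Ω
  Z2: Z = R = 952 Ω
  Z3: Z = R = 131 Ω
Step 3 — With open output, the series arm Z2 and the output shunt Z3 appear in series to ground: Z2 + Z3 = 1083 Ω.
Step 4 — Parallel with input shunt Z1: Z_in = Z1 || (Z2 + Z3) = 1028 - j238.5 Ω = 1055∠-13.1° Ω.

Z = 1028 - j238.5 Ω = 1055∠-13.1° Ω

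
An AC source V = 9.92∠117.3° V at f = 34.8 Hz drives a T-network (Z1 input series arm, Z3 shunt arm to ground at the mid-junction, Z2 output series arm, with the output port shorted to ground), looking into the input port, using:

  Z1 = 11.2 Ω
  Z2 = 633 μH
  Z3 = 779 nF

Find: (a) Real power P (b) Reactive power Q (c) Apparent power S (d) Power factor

Step 1 — Angular frequency: ω = 2π·f = 2π·34.8 = 218.7 rad/s.
Step 2 — Component impedances:
  Z1: Z = R = 11.2 Ω
  Z2: Z = jωL = j·218.7·0.000633 = 0 + j0.1384 Ω
  Z3: Z = 1/(jωC) = -j/(ω·C) = 0 - j5871 Ω
Step 3 — With the output port shorted to ground, the output series arm Z2 runs from the junction to ground; the shunt arm Z3 also runs from the junction to ground. They appear in parallel: Z3 || Z2 = 0 + j0.1384 Ω.
Step 4 — Series with input arm Z1: Z_in = Z1 + (Z3 || Z2) = 11.2 + j0.1384 Ω = 11.2∠0.7° Ω.
Step 5 — Source phasor: V = 9.92∠117.3° V = -4.55 + j8.815 V.
Step 6 — Current: I = V / Z = -0.3964 + j0.792 A = 0.8856∠116.6° A.
Step 7 — Complex power: S = V·I* = 8.785 + j0.1086 VA.
Step 8 — Real power: P = Re(S) = 8.785 W.
Step 9 — Reactive power: Q = Im(S) = 0.1086 VAR.
Step 10 — Apparent power: |S| = 8.786 VA.
Step 11 — Power factor: PF = P/|S| = 0.9999 (lagging).

(a) P = 8.785 W  (b) Q = 0.1086 VAR  (c) S = 8.786 VA  (d) PF = 0.9999 (lagging)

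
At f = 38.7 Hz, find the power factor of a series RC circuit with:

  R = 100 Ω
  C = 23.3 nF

Step 1 — Angular frequency: ω = 2π·f = 2π·38.7 = 243.2 rad/s.
Step 2 — Component impedances:
  R: Z = R = 100 Ω
  C: Z = 1/(jωC) = -j/(ω·C) = 0 - j1.765e+05 Ω
Step 3 — Series combination: Z_total = R + C = 100 - j1.765e+05 Ω = 1.765e+05∠-90.0° Ω.
Step 4 — Power factor: PF = cos(φ) = Re(Z)/|Z| = 100/1.765e+05 = 0.0005666.
Step 5 — Type: Im(Z) = -1.765e+05 ⇒ leading (phase φ = -90.0°).

PF = 0.0005666 (leading, φ = -90.0°)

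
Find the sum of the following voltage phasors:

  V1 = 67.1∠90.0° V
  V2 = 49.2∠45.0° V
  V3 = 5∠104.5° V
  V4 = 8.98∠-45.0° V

Step 1 — Convert each phasor to rectangular form:
  V1 = 67.1·(cos(90.0°) + j·sin(90.0°)) = 0 + j67.1 V
  V2 = 49.2·(cos(45.0°) + j·sin(45.0°)) = 34.79 + j34.79 V
  V3 = 5·(cos(104.5°) + j·sin(104.5°)) = -1.252 + j4.841 V
  V4 = 8.98·(cos(-45.0°) + j·sin(-45.0°)) = 6.35 - j6.35 V
Step 2 — Sum components: V_total = 39.89 + j100.4 V.
Step 3 — Convert to polar: |V_total| = 108 V, ∠V_total = 68.3°.

V_total = 108∠68.3° V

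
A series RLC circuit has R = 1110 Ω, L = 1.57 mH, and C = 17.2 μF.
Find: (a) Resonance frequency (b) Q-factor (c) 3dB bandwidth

Step 1 — Resonance: ω₀ = 1/√(LC) = 1/√(0.00157·1.72e-05) = 6085 rad/s.
Step 2 — f₀ = ω₀/(2π) = 968.5 Hz.
Step 3 — Series Q: Q = ω₀L/R = 6085·0.00157/1110 = 0.008607.
Step 4 — Bandwidth: Δω = ω₀/Q = 7.07e+05 rad/s; BW = Δω/(2π) = 1.125e+05 Hz.

(a) f₀ = 968.5 Hz  (b) Q = 0.008607  (c) BW = 1.125e+05 Hz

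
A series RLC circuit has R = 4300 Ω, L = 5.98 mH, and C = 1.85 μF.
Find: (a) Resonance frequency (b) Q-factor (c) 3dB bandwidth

Step 1 — Resonance: ω₀ = 1/√(LC) = 1/√(0.00598·1.85e-06) = 9507 rad/s.
Step 2 — f₀ = ω₀/(2π) = 1513 Hz.
Step 3 — Series Q: Q = ω₀L/R = 9507·0.00598/4300 = 0.01322.
Step 4 — Bandwidth: Δω = ω₀/Q = 7.191e+05 rad/s; BW = Δω/(2π) = 1.144e+05 Hz.

(a) f₀ = 1513 Hz  (b) Q = 0.01322  (c) BW = 1.144e+05 Hz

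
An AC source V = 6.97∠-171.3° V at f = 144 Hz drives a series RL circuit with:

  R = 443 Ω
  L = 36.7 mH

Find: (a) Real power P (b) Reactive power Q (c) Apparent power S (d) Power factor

Step 1 — Angular frequency: ω = 2π·f = 2π·144 = 904.8 rad/s.
Step 2 — Component impedances:
  R: Z = R = 443 Ω
  L: Z = jωL = j·904.8·0.0367 = 0 + j33.21 Ω
Step 3 — Series combination: Z_total = R + L = 443 + j33.21 Ω = 444.2∠4.3° Ω.
Step 4 — Source phasor: V = 6.97∠-171.3° V = -6.89 - j1.054 V.
Step 5 — Current: I = V / Z = -0.01564 - j0.001207 A = 0.01569∠-175.6° A.
Step 6 — Complex power: S = V·I* = 0.1091 + j0.008174 VA.
Step 7 — Real power: P = Re(S) = 0.1091 W.
Step 8 — Reactive power: Q = Im(S) = 0.008174 VAR.
Step 9 — Apparent power: |S| = 0.1094 VA.
Step 10 — Power factor: PF = P/|S| = 0.9972 (lagging).

(a) P = 0.1091 W  (b) Q = 0.008174 VAR  (c) S = 0.1094 VA  (d) PF = 0.9972 (lagging)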